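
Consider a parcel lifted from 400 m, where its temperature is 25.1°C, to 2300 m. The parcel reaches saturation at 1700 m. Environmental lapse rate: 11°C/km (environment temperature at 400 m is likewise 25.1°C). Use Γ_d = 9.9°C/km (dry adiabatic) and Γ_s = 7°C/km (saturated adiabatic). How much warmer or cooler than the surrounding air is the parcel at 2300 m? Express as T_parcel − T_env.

Parcel:
  400–1700 m, dry: Δz = 1.3 km ⇒ ΔT = -12.87°C; T = 12.23°C
  1700–2300 m, saturated: Δz = 0.6 km ⇒ ΔT = -4.2°C; T = 8.03°C
Environment:
  400–2300 m, environment: Δz = 1.9 km ⇒ ΔT = -20.9°C; T = 4.2°C
T_parcel − T_env = 8.03 − 4.2 = +3.83°C

+3.83°C (parcel warmer than environment)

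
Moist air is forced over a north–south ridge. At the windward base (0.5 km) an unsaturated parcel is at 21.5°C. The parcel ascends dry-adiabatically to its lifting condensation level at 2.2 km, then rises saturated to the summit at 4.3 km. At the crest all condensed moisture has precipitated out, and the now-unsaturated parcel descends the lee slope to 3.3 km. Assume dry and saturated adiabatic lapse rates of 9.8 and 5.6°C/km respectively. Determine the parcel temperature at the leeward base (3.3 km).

2.88°C

From 500 m to 2200 m (dry): cools by 9.8 × 1.7 = 16.66°C, giving 4.84°C.
From 2200 m to 4300 m (saturated): cools by 5.6 × 2.1 = 11.76°C, giving -6.92°C.
From 4300 m to 3300 m (dry descent): warms by 9.8 × 1 = 9.8°C, giving 2.88°C.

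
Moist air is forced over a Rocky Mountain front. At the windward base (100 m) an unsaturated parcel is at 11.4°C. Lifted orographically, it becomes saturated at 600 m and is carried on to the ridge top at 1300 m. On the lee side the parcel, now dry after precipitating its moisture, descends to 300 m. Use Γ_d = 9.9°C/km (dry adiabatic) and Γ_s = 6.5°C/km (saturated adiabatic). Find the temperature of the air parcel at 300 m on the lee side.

11.8°C

Dry to 600 m: -9.9 × 0.5 km = -4.95°C, so T = 6.45°C.
Saturated to 1300 m: -6.5 × 0.7 km = -4.55°C, so T = 1.9°C.
Dry descent to 300 m: +9.9 × 1 km = +9.9°C, so T = 11.8°C.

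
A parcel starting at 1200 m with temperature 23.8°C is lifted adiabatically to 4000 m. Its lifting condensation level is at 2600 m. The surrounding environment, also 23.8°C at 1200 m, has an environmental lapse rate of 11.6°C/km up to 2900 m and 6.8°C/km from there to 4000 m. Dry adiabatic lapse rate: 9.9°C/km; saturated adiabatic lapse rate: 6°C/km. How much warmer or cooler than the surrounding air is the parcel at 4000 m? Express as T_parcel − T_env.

Parcel:
  1200 → 2600 m (dry, 9.9°C/km): ΔT = -9.9 × 1.4 = -13.86°C → T = 9.94°C
  2600 → 4000 m (saturated, 6°C/km): ΔT = -6 × 1.4 = -8.4°C → T = 1.54°C
Environment:
  1200 → 2900 m (environment, lower layer, 11.6°C/km): ΔT = -11.6 × 1.7 = -19.72°C → T = 4.08°C
  2900 → 4000 m (environment, upper layer, 6.8°C/km): ΔT = -6.8 × 1.1 = -7.48°C → T = -3.4°C
T_parcel − T_env = 1.54 − (-3.4) = +4.94°C

+4.94°C (parcel warmer than environment)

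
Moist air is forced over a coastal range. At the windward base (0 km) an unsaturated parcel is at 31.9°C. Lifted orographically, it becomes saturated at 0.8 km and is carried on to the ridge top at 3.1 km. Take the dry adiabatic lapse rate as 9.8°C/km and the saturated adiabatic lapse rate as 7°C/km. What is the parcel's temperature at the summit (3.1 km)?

7.96°C

0–800 m, dry: Δz = 0.8 km ⇒ ΔT = -7.84°C; T = 24.06°C
800–3100 m, saturated: Δz = 2.3 km ⇒ ΔT = -16.1°C; T = 7.96°C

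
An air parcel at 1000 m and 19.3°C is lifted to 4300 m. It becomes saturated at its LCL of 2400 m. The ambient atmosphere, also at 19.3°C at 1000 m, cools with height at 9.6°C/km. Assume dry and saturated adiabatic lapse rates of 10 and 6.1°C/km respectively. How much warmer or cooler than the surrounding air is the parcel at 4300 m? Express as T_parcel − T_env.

+6.09°C (parcel warmer than environment)

Parcel:
  1000 → 2400 m (dry, 10°C/km): ΔT = -10 × 1.4 = -14°C → T = 5.3°C
  2400 → 4300 m (saturated, 6.1°C/km): ΔT = -6.1 × 1.9 = -11.59°C → T = -6.29°C
Environment:
  1000 → 4300 m (environment, 9.6°C/km): ΔT = -9.6 × 3.3 = -31.68°C → T = -12.38°C
T_parcel − T_env = -6.29 − (-12.38) = +6.09°C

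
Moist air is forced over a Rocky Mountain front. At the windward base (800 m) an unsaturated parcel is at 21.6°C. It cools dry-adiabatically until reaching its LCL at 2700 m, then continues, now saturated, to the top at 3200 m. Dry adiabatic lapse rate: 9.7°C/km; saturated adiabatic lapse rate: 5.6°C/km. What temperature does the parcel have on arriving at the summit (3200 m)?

800 → 2700 m (dry, 9.7°C/km): ΔT = -9.7 × 1.9 = -18.43°C → T = 3.17°C
2700 → 3200 m (saturated, 5.6°C/km): ΔT = -5.6 × 0.5 = -2.8°C → T = 0.37°C

0.37°C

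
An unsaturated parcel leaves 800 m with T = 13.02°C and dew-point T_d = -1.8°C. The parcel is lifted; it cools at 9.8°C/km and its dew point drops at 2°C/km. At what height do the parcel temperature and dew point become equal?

2700 m

T and T_d converge at 9.8 − 2 = 7.8°C per km
Height above start = (13.02 − (-1.8)) / 7.8 = 1.9 km
LCL altitude = 800 m + 1900 m = 2700 m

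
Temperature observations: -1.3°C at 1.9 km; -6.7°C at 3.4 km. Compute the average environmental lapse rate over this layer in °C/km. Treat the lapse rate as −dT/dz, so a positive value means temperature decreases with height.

3.6°C/km

Γ = −ΔT/Δz = (-1.3 − (-6.7)) / (3400 − 1900) m
  = 5.4°C / 1.5 km = 3.6°C/km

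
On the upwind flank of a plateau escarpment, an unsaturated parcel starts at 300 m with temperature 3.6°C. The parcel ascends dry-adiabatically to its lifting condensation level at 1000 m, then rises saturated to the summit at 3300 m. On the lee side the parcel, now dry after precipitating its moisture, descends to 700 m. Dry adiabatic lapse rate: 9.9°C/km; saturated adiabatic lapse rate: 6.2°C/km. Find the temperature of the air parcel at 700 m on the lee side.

8.15°C

300–1000 m, dry: Δz = 0.7 km ⇒ ΔT = -6.93°C; T = -3.33°C
1000–3300 m, saturated: Δz = 2.3 km ⇒ ΔT = -14.26°C; T = -17.59°C
3300–700 m, dry descent: Δz = 2.6 km ⇒ ΔT = +25.74°C; T = 8.15°C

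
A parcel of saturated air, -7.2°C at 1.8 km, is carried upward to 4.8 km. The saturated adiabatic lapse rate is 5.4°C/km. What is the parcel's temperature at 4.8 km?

1800 → 4800 m (saturated adiabatic, 5.4°C/km): ΔT = -5.4 × 3 = -16.2°C → T = -23.4°C

-23.4°C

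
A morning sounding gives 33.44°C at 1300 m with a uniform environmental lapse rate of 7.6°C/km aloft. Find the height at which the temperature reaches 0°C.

Height above start = (33.44 − 0) / 7.6 = 4.4 km
Altitude = 1300 m + 4400 m = 5700 m

5700 m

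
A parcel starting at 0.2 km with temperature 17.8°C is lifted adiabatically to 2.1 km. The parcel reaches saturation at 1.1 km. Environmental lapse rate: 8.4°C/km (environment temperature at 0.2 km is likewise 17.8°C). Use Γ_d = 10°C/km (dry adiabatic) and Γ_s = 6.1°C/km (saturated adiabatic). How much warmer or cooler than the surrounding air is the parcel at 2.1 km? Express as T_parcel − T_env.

+0.86°C (parcel warmer than environment)

Parcel:
  200 → 1100 m (dry, 10°C/km): ΔT = -10 × 0.9 = -9°C → T = 8.8°C
  1100 → 2100 m (saturated, 6.1°C/km): ΔT = -6.1 × 1 = -6.1°C → T = 2.7°C
Environment:
  200 → 2100 m (environment, 8.4°C/km): ΔT = -8.4 × 1.9 = -15.96°C → T = 1.84°C
T_parcel − T_env = 2.7 − 1.84 = +0.86°C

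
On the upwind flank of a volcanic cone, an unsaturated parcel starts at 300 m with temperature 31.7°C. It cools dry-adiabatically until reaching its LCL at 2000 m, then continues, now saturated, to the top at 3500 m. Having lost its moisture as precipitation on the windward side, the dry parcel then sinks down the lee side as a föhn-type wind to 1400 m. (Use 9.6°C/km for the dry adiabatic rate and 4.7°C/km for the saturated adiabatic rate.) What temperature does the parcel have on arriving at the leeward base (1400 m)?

28.49°C

From 300 m to 2000 m (dry): cools by 9.6 × 1.7 = 16.32°C, giving 15.38°C.
From 2000 m to 3500 m (saturated): cools by 4.7 × 1.5 = 7.05°C, giving 8.33°C.
From 3500 m to 1400 m (dry descent): warms by 9.6 × 2.1 = 20.16°C, giving 28.49°C.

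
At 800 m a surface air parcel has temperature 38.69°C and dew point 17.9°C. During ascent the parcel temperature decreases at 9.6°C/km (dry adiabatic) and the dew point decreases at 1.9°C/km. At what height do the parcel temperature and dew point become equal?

T and T_d converge at 9.6 − 1.9 = 7.7°C per km
Height above start = (38.69 − 17.9) / 7.7 = 2.7 km
LCL altitude = 800 m + 2700 m = 3500 m

3500 m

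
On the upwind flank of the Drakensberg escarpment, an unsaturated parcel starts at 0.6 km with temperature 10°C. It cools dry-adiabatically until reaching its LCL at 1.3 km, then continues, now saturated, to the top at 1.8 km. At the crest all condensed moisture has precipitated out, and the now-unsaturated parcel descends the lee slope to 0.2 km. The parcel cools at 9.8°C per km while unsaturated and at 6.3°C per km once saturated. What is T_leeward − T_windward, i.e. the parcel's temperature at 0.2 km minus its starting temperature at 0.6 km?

+5.67°C

600 → 1300 m (dry, 9.8°C/km): ΔT = -9.8 × 0.7 = -6.86°C → T = 3.14°C
1300 → 1800 m (saturated, 6.3°C/km): ΔT = -6.3 × 0.5 = -3.15°C → T = -0.01°C
1800 → 200 m (dry descent, 9.8°C/km): ΔT = +9.8 × 1.6 = +15.68°C → T = 15.67°C
Net change vs windward start: 15.67 − 10 = +5.67°C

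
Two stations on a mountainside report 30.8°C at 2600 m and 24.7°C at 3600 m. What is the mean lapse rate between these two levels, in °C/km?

6.1°C/km

Γ = −ΔT/Δz = (30.8 − 24.7) / (3600 − 2600) m
  = 6.1°C / 1 km = 6.1°C/km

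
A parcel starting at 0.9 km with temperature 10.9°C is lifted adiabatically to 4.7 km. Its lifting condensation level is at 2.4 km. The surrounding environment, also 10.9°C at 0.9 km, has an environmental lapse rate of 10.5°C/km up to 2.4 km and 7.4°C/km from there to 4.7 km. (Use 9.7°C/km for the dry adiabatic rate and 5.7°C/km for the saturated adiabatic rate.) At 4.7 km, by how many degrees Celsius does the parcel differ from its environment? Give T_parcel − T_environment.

Parcel:
  Dry to 2400 m: -9.7 × 1.5 km = -14.55°C, so T = -3.65°C.
  Saturated to 4700 m: -5.7 × 2.3 km = -13.11°C, so T = -16.76°C.
Environment:
  Environment, lower layer to 2400 m: -10.5 × 1.5 km = -15.75°C, so T = -4.85°C.
  Environment, upper layer to 4700 m: -7.4 × 2.3 km = -17.02°C, so T = -21.87°C.
T_parcel − T_env = -16.76 − (-21.87) = +5.11°C

+5.11°C (parcel warmer than environment)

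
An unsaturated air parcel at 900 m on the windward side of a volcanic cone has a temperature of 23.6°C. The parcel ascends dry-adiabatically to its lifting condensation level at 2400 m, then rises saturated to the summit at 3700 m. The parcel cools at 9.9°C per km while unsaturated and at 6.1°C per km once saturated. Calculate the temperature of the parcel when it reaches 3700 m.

Dry to 2400 m: -9.9 × 1.5 km = -14.85°C, so T = 8.75°C.
Saturated to 3700 m: -6.1 × 1.3 km = -7.93°C, so T = 0.82°C.

0.82°C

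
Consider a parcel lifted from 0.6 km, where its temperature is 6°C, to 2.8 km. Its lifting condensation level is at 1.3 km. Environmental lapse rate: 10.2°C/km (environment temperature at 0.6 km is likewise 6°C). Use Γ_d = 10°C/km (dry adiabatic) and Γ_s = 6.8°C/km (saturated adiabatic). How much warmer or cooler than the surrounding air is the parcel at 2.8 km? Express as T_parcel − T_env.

+5.24°C (parcel warmer than environment)

Parcel:
  600–1300 m, dry: Δz = 0.7 km ⇒ ΔT = -7°C; T = -1°C
  1300–2800 m, saturated: Δz = 1.5 km ⇒ ΔT = -10.2°C; T = -11.2°C
Environment:
  600–2800 m, environment: Δz = 2.2 km ⇒ ΔT = -22.44°C; T = -16.44°C
T_parcel − T_env = -11.2 − (-16.44) = +5.24°C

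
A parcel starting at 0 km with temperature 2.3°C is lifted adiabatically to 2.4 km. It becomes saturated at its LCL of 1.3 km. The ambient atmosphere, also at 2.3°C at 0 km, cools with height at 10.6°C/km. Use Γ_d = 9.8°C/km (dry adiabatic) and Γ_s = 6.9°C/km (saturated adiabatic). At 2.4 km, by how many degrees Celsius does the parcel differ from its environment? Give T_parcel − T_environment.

Parcel:
  0 → 1300 m (dry, 9.8°C/km): ΔT = -9.8 × 1.3 = -12.74°C → T = -10.44°C
  1300 → 2400 m (saturated, 6.9°C/km): ΔT = -6.9 × 1.1 = -7.59°C → T = -18.03°C
Environment:
  0 → 2400 m (environment, 10.6°C/km): ΔT = -10.6 × 2.4 = -25.44°C → T = -23.14°C
T_parcel − T_env = -18.03 − (-23.14) = +5.11°C

+5.11°C (parcel warmer than environment)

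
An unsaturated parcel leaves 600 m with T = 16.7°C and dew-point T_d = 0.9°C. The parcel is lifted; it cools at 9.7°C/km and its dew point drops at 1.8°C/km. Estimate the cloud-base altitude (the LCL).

T and T_d converge at 9.7 − 1.8 = 7.9°C per km
Height above start = (16.7 − 0.9) / 7.9 = 2 km
LCL altitude = 600 m + 2000 m = 2600 m

2600 m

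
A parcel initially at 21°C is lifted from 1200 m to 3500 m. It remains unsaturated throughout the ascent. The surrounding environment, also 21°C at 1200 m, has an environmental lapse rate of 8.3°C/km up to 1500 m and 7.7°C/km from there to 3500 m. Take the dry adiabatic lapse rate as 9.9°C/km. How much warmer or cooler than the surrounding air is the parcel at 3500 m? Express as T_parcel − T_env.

-4.88°C (parcel cooler than environment)

Parcel:
  1200–3500 m, dry: Δz = 2.3 km ⇒ ΔT = -22.77°C; T = -1.77°C
Environment:
  1200–1500 m, environment, lower layer: Δz = 0.3 km ⇒ ΔT = -2.49°C; T = 18.51°C
  1500–3500 m, environment, upper layer: Δz = 2 km ⇒ ΔT = -15.4°C; T = 3.11°C
T_parcel − T_env = -1.77 − 3.11 = -4.88°C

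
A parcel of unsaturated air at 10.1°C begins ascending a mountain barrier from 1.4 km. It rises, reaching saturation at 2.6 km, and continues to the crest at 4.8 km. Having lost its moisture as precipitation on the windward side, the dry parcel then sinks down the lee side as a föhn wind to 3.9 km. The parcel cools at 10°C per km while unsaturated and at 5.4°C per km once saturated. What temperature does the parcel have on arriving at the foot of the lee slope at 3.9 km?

Dry to 2600 m: -10 × 1.2 km = -12°C, so T = -1.9°C.
Saturated to 4800 m: -5.4 × 2.2 km = -11.88°C, so T = -13.78°C.
Dry descent to 3900 m: +10 × 0.9 km = +9°C, so T = -4.78°C.

-4.78°C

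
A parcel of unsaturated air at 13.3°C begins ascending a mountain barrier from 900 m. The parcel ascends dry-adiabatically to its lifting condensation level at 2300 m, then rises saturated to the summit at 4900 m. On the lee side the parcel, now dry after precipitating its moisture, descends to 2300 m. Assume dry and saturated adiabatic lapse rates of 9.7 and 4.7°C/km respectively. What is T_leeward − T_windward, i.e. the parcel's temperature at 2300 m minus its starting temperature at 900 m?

-0.58°C

900 → 2300 m (dry, 9.7°C/km): ΔT = -9.7 × 1.4 = -13.58°C → T = -0.28°C
2300 → 4900 m (saturated, 4.7°C/km): ΔT = -4.7 × 2.6 = -12.22°C → T = -12.5°C
4900 → 2300 m (dry descent, 9.7°C/km): ΔT = +9.7 × 2.6 = +25.22°C → T = 12.72°C
Net change vs windward start: 12.72 − 13.3 = -0.58°C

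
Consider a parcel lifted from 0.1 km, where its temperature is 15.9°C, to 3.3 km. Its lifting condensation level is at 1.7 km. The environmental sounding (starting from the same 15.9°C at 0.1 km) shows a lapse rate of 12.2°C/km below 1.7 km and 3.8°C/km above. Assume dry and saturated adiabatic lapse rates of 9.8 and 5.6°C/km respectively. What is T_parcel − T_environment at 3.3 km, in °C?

Parcel:
  From 100 m to 1700 m (dry): cools by 9.8 × 1.6 = 15.68°C, giving 0.22°C.
  From 1700 m to 3300 m (saturated): cools by 5.6 × 1.6 = 8.96°C, giving -8.74°C.
Environment:
  From 100 m to 1700 m (environment, lower layer): cools by 12.2 × 1.6 = 19.52°C, giving -3.62°C.
  From 1700 m to 3300 m (environment, upper layer): cools by 3.8 × 1.6 = 6.08°C, giving -9.7°C.
T_parcel − T_env = -8.74 − (-9.7) = +0.96°C

+0.96°C (parcel warmer than environment)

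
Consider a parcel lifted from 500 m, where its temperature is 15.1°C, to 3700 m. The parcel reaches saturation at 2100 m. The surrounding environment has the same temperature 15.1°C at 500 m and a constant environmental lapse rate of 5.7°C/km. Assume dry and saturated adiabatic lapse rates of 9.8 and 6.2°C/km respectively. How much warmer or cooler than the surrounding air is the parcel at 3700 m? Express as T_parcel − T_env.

-7.36°C (parcel cooler than environment)

Parcel:
  500–2100 m, dry: Δz = 1.6 km ⇒ ΔT = -15.68°C; T = -0.58°C
  2100–3700 m, saturated: Δz = 1.6 km ⇒ ΔT = -9.92°C; T = -10.5°C
Environment:
  500–3700 m, environment: Δz = 3.2 km ⇒ ΔT = -18.24°C; T = -3.14°C
T_parcel − T_env = -10.5 − (-3.14) = -7.36°C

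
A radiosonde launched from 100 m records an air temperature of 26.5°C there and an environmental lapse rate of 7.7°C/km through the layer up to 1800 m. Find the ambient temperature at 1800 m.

Environmental to 1800 m: -7.7 × 1.7 km = -13.09°C, so T = 13.41°C.

13.41°C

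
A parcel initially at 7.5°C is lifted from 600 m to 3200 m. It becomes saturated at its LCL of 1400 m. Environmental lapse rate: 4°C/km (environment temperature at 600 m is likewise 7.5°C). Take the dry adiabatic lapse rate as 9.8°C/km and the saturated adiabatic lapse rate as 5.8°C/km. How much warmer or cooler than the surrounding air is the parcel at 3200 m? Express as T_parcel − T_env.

-7.88°C (parcel cooler than environment)

Parcel:
  Dry to 1400 m: -9.8 × 0.8 km = -7.84°C, so T = -0.34°C.
  Saturated to 3200 m: -5.8 × 1.8 km = -10.44°C, so T = -10.78°C.
Environment:
  Environment to 3200 m: -4 × 2.6 km = -10.4°C, so T = -2.9°C.
T_parcel − T_env = -10.78 − (-2.9) = -7.88°C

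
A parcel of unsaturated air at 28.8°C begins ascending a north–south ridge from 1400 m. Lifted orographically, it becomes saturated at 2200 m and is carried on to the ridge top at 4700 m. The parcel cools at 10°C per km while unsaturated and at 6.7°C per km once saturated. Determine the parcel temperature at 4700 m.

1400–2200 m, dry: Δz = 0.8 km ⇒ ΔT = -8°C; T = 20.8°C
2200–4700 m, saturated: Δz = 2.5 km ⇒ ΔT = -16.75°C; T = 4.05°C

4.05°C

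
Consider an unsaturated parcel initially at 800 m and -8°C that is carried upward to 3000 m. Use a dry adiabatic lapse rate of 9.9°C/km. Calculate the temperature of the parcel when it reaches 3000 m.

-29.78°C

800–3000 m, dry adiabatic: Δz = 2.2 km ⇒ ΔT = -21.78°C; T = -29.78°C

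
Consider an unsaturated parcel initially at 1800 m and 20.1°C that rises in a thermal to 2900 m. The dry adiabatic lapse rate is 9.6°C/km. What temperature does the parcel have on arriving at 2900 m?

9.54°C

1800–2900 m, dry adiabatic: Δz = 1.1 km ⇒ ΔT = -10.56°C; T = 9.54°C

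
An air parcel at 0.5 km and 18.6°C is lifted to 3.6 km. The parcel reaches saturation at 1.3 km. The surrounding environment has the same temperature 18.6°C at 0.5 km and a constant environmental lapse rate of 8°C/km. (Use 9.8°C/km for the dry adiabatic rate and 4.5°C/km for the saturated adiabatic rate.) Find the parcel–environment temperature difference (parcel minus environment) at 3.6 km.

Parcel:
  500 → 1300 m (dry, 9.8°C/km): ΔT = -9.8 × 0.8 = -7.84°C → T = 10.76°C
  1300 → 3600 m (saturated, 4.5°C/km): ΔT = -4.5 × 2.3 = -10.35°C → T = 0.41°C
Environment:
  500 → 3600 m (environment, 8°C/km): ΔT = -8 × 3.1 = -24.8°C → T = -6.2°C
T_parcel − T_env = 0.41 − (-6.2) = +6.61°C

+6.61°C (parcel warmer than environment)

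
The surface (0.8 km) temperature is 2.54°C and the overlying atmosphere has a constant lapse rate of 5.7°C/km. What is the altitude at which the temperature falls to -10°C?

Height above start = (2.54 − (-10)) / 5.7 = 2.2 km
Altitude = 800 m + 2200 m = 3000 m

3 km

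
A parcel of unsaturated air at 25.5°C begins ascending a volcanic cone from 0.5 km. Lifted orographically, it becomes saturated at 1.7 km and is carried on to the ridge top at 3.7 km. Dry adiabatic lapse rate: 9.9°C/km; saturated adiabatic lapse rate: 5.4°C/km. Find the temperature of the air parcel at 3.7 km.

Dry to 1700 m: -9.9 × 1.2 km = -11.88°C, so T = 13.62°C.
Saturated to 3700 m: -5.4 × 2 km = -10.8°C, so T = 2.82°C.

2.82°C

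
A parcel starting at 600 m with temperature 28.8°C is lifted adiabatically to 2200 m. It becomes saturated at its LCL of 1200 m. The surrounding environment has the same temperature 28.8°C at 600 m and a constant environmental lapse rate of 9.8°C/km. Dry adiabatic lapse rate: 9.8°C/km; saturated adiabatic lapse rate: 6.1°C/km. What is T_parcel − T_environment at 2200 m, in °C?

+3.7°C (parcel warmer than environment)

Parcel:
  From 600 m to 1200 m (dry): cools by 9.8 × 0.6 = 5.88°C, giving 22.92°C.
  From 1200 m to 2200 m (saturated): cools by 6.1 × 1 = 6.1°C, giving 16.82°C.
Environment:
  From 600 m to 2200 m (environment): cools by 9.8 × 1.6 = 15.68°C, giving 13.12°C.
T_parcel − T_env = 16.82 − 13.12 = +3.7°C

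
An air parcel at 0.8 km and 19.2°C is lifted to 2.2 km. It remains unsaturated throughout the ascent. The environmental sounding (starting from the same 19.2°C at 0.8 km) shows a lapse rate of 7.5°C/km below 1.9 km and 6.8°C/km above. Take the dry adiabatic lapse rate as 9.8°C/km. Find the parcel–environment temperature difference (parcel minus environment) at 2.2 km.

-3.43°C (parcel cooler than environment)

Parcel:
  From 800 m to 2200 m (dry): cools by 9.8 × 1.4 = 13.72°C, giving 5.48°C.
Environment:
  From 800 m to 1900 m (environment, lower layer): cools by 7.5 × 1.1 = 8.25°C, giving 10.95°C.
  From 1900 m to 2200 m (environment, upper layer): cools by 6.8 × 0.3 = 2.04°C, giving 8.91°C.
T_parcel − T_env = 5.48 − 8.91 = -3.43°C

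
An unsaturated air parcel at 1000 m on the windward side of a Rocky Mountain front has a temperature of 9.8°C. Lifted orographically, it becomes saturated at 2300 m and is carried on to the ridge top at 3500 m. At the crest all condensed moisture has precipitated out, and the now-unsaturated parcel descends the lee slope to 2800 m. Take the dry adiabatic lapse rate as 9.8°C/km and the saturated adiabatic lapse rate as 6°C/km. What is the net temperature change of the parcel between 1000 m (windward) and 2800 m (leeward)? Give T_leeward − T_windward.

1000–2300 m, dry: Δz = 1.3 km ⇒ ΔT = -12.74°C; T = -2.94°C
2300–3500 m, saturated: Δz = 1.2 km ⇒ ΔT = -7.2°C; T = -10.14°C
3500–2800 m, dry descent: Δz = 0.7 km ⇒ ΔT = +6.86°C; T = -3.28°C
Net change vs windward start: -3.28 − 9.8 = -13.08°C

-13.08°C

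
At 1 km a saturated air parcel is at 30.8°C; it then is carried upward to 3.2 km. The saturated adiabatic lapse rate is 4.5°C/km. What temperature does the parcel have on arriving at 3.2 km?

20.9°C

Saturated adiabatic to 3200 m: -4.5 × 2.2 km = -9.9°C, so T = 20.9°C.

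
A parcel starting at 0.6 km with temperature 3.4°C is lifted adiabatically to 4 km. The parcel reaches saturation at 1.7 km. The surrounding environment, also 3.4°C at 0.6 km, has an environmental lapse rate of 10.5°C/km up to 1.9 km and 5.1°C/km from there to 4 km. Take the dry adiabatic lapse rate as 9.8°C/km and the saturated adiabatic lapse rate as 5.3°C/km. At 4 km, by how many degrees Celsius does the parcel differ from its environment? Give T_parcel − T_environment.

Parcel:
  Dry to 1700 m: -9.8 × 1.1 km = -10.78°C, so T = -7.38°C.
  Saturated to 4000 m: -5.3 × 2.3 km = -12.19°C, so T = -19.57°C.
Environment:
  Environment, lower layer to 1900 m: -10.5 × 1.3 km = -13.65°C, so T = -10.25°C.
  Environment, upper layer to 4000 m: -5.1 × 2.1 km = -10.71°C, so T = -20.96°C.
T_parcel − T_env = -19.57 − (-20.96) = +1.39°C

+1.39°C (parcel warmer than environment)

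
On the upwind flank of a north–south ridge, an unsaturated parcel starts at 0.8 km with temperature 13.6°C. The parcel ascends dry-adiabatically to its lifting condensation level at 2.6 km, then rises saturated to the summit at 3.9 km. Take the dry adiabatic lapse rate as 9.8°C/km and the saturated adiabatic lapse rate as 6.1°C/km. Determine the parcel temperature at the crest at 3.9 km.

-11.97°C

Dry to 2600 m: -9.8 × 1.8 km = -17.64°C, so T = -4.04°C.
Saturated to 3900 m: -6.1 × 1.3 km = -7.93°C, so T = -11.97°C.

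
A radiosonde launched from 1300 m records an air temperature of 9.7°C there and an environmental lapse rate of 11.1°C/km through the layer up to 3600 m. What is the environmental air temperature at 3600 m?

-15.83°C

1300 → 3600 m (environmental, 11.1°C/km): ΔT = -11.1 × 2.3 = -25.53°C → T = -15.83°C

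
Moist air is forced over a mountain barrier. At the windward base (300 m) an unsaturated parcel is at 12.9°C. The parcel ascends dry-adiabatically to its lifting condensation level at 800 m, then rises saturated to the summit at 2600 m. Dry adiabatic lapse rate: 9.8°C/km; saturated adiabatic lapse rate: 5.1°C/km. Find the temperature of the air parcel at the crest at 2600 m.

From 300 m to 800 m (dry): cools by 9.8 × 0.5 = 4.9°C, giving 8°C.
From 800 m to 2600 m (saturated): cools by 5.1 × 1.8 = 9.18°C, giving -1.18°C.

-1.18°C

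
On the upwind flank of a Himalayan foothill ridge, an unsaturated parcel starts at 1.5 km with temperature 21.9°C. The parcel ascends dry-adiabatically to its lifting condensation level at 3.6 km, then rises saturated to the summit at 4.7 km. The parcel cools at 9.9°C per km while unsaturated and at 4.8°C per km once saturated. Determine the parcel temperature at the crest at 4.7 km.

1500 → 3600 m (dry, 9.9°C/km): ΔT = -9.9 × 2.1 = -20.79°C → T = 1.11°C
3600 → 4700 m (saturated, 4.8°C/km): ΔT = -4.8 × 1.1 = -5.28°C → T = -4.17°C

-4.17°C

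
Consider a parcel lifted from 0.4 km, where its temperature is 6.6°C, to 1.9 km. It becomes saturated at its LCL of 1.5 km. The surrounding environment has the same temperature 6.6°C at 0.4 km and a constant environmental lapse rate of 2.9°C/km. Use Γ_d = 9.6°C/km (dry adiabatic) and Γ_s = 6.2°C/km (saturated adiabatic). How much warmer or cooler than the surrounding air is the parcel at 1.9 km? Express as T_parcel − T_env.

Parcel:
  400 → 1500 m (dry, 9.6°C/km): ΔT = -9.6 × 1.1 = -10.56°C → T = -3.96°C
  1500 → 1900 m (saturated, 6.2°C/km): ΔT = -6.2 × 0.4 = -2.48°C → T = -6.44°C
Environment:
  400 → 1900 m (environment, 2.9°C/km): ΔT = -2.9 × 1.5 = -4.35°C → T = 2.25°C
T_parcel − T_env = -6.44 − 2.25 = -8.69°C

-8.69°C (parcel cooler than environment)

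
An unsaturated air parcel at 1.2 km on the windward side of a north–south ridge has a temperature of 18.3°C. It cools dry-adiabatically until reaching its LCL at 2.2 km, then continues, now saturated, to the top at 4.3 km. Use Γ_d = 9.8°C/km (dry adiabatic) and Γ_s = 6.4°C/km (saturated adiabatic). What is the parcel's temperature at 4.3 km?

1200 → 2200 m (dry, 9.8°C/km): ΔT = -9.8 × 1 = -9.8°C → T = 8.5°C
2200 → 4300 m (saturated, 6.4°C/km): ΔT = -6.4 × 2.1 = -13.44°C → T = -4.94°C

-4.94°C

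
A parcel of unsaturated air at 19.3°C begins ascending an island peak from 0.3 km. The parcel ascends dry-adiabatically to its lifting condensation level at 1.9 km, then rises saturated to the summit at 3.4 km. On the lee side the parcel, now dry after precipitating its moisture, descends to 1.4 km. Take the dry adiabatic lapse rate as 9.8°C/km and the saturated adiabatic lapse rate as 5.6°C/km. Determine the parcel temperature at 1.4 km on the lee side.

14.82°C

300 → 1900 m (dry, 9.8°C/km): ΔT = -9.8 × 1.6 = -15.68°C → T = 3.62°C
1900 → 3400 m (saturated, 5.6°C/km): ΔT = -5.6 × 1.5 = -8.4°C → T = -4.78°C
3400 → 1400 m (dry descent, 9.8°C/km): ΔT = +9.8 × 2 = +19.6°C → T = 14.82°C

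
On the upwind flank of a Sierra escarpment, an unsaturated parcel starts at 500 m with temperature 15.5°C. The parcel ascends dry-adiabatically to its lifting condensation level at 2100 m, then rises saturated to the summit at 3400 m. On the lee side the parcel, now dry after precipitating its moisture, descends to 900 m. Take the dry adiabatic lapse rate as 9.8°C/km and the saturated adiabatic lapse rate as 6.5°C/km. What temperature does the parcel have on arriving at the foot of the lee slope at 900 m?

500–2100 m, dry: Δz = 1.6 km ⇒ ΔT = -15.68°C; T = -0.18°C
2100–3400 m, saturated: Δz = 1.3 km ⇒ ΔT = -8.45°C; T = -8.63°C
3400–900 m, dry descent: Δz = 2.5 km ⇒ ΔT = +24.5°C; T = 15.87°C

15.87°C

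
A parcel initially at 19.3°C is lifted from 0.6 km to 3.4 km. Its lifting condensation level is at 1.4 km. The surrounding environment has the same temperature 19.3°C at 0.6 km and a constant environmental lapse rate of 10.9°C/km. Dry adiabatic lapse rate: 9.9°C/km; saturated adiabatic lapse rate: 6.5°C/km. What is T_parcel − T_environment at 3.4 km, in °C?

Parcel:
  From 600 m to 1400 m (dry): cools by 9.9 × 0.8 = 7.92°C, giving 11.38°C.
  From 1400 m to 3400 m (saturated): cools by 6.5 × 2 = 13°C, giving -1.62°C.
Environment:
  From 600 m to 3400 m (environment): cools by 10.9 × 2.8 = 30.52°C, giving -11.22°C.
T_parcel − T_env = -1.62 − (-11.22) = +9.6°C

+9.6°C (parcel warmer than environment)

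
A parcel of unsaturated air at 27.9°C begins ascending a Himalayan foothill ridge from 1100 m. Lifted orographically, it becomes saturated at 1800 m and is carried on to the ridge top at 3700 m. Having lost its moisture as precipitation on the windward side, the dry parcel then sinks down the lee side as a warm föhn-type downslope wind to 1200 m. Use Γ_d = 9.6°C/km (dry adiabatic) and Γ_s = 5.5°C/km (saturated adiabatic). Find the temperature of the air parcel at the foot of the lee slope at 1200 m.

Dry to 1800 m: -9.6 × 0.7 km = -6.72°C, so T = 21.18°C.
Saturated to 3700 m: -5.5 × 1.9 km = -10.45°C, so T = 10.73°C.
Dry descent to 1200 m: +9.6 × 2.5 km = +24°C, so T = 34.73°C.

34.73°C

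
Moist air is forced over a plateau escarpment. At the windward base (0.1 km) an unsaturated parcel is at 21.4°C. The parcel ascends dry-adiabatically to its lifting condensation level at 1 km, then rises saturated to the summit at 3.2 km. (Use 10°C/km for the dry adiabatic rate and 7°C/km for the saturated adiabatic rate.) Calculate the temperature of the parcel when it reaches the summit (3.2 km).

-3°C

100 → 1000 m (dry, 10°C/km): ΔT = -10 × 0.9 = -9°C → T = 12.4°C
1000 → 3200 m (saturated, 7°C/km): ΔT = -7 × 2.2 = -15.4°C → T = -3°C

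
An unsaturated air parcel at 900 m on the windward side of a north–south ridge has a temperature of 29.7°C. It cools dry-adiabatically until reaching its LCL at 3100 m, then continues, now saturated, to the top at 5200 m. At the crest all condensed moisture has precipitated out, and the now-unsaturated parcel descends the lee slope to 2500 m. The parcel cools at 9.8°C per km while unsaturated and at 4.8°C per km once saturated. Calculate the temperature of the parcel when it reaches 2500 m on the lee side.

24.52°C

Dry to 3100 m: -9.8 × 2.2 km = -21.56°C, so T = 8.14°C.
Saturated to 5200 m: -4.8 × 2.1 km = -10.08°C, so T = -1.94°C.
Dry descent to 2500 m: +9.8 × 2.7 km = +26.46°C, so T = 24.52°C.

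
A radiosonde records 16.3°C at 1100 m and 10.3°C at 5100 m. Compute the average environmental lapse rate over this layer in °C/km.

1.5°C/km

Γ = −ΔT/Δz = (16.3 − 10.3) / (5100 − 1100) m
  = 6°C / 4 km = 1.5°C/km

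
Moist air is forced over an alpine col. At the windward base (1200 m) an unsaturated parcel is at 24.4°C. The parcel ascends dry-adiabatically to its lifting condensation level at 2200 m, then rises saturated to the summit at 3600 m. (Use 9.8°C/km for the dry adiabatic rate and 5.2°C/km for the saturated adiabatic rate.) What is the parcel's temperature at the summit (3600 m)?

7.32°C

From 1200 m to 2200 m (dry): cools by 9.8 × 1 = 9.8°C, giving 14.6°C.
From 2200 m to 3600 m (saturated): cools by 5.2 × 1.4 = 7.28°C, giving 7.32°C.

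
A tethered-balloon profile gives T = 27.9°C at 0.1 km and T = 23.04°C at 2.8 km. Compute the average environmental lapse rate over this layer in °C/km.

1.8°C/km

Γ = −ΔT/Δz = (27.9 − 23.04) / (2800 − 100) m
  = 4.86°C / 2.7 km = 1.8°C/km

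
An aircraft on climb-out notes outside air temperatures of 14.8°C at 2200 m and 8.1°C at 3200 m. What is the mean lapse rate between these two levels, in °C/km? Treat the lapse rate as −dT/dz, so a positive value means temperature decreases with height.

Γ = −ΔT/Δz = (14.8 − 8.1) / (3200 − 2200) m
  = 6.7°C / 1 km = 6.7°C/km

6.7°C/km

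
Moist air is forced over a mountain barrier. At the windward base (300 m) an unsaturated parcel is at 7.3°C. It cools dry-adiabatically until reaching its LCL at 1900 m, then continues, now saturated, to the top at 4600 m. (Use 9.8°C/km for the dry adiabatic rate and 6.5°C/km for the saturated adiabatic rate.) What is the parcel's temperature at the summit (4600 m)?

From 300 m to 1900 m (dry): cools by 9.8 × 1.6 = 15.68°C, giving -8.38°C.
From 1900 m to 4600 m (saturated): cools by 6.5 × 2.7 = 17.55°C, giving -25.93°C.

-25.93°C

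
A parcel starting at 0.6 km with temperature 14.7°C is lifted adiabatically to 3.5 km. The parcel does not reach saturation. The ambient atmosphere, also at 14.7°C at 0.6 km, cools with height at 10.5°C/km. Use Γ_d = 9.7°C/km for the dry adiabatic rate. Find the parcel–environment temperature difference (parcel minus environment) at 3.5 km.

+2.32°C (parcel warmer than environment)

Parcel:
  Dry to 3500 m: -9.7 × 2.9 km = -28.13°C, so T = -13.43°C.
Environment:
  Environment to 3500 m: -10.5 × 2.9 km = -30.45°C, so T = -15.75°C.
T_parcel − T_env = -13.43 − (-15.75) = +2.32°C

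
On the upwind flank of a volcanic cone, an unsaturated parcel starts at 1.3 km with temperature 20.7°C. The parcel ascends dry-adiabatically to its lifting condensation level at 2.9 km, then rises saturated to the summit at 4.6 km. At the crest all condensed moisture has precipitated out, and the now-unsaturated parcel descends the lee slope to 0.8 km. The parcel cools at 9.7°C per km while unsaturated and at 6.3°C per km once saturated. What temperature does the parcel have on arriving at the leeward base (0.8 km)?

31.33°C

1300–2900 m, dry: Δz = 1.6 km ⇒ ΔT = -15.52°C; T = 5.18°C
2900–4600 m, saturated: Δz = 1.7 km ⇒ ΔT = -10.71°C; T = -5.53°C
4600–800 m, dry descent: Δz = 3.8 km ⇒ ΔT = +36.86°C; T = 31.33°C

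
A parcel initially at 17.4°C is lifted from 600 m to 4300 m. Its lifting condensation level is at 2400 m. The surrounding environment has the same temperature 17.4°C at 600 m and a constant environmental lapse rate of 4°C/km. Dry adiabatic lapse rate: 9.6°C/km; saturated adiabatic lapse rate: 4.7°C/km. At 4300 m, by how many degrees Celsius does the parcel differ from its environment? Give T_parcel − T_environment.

-11.41°C (parcel cooler than environment)

Parcel:
  From 600 m to 2400 m (dry): cools by 9.6 × 1.8 = 17.28°C, giving 0.12°C.
  From 2400 m to 4300 m (saturated): cools by 4.7 × 1.9 = 8.93°C, giving -8.81°C.
Environment:
  From 600 m to 4300 m (environment): cools by 4 × 3.7 = 14.8°C, giving 2.6°C.
T_parcel − T_env = -8.81 − 2.6 = -11.41°C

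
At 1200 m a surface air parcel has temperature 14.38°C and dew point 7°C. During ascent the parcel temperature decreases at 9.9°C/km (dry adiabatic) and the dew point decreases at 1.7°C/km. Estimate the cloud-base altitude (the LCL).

T and T_d converge at 9.9 − 1.7 = 8.2°C per km
Height above start = (14.38 − 7) / 8.2 = 0.9 km
LCL altitude = 1200 m + 900 m = 2100 m

2100 m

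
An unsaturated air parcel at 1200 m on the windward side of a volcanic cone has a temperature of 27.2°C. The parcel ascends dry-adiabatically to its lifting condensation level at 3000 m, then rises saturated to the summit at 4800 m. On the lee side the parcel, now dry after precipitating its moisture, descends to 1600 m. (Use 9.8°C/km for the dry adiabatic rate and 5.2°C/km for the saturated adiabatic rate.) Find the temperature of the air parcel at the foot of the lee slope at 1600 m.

Dry to 3000 m: -9.8 × 1.8 km = -17.64°C, so T = 9.56°C.
Saturated to 4800 m: -5.2 × 1.8 km = -9.36°C, so T = 0.2°C.
Dry descent to 1600 m: +9.8 × 3.2 km = +31.36°C, so T = 31.56°C.

31.56°C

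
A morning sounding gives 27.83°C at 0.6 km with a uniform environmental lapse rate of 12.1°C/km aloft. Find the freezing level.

2.9 km

Height above start = (27.83 − 0) / 12.1 = 2.3 km
Altitude = 600 m + 2300 m = 2900 m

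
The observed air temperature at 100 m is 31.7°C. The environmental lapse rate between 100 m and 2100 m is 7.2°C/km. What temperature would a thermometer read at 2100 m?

From 100 m to 2100 m (environmental): cools by 7.2 × 2 = 14.4°C, giving 17.3°C.

17.3°C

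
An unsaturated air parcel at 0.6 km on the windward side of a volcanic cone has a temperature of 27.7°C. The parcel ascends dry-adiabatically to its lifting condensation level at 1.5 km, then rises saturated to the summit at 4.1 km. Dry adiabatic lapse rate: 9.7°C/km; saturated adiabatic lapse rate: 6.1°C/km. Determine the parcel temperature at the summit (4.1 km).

600 → 1500 m (dry, 9.7°C/km): ΔT = -9.7 × 0.9 = -8.73°C → T = 18.97°C
1500 → 4100 m (saturated, 6.1°C/km): ΔT = -6.1 × 2.6 = -15.86°C → T = 3.11°C

3.11°C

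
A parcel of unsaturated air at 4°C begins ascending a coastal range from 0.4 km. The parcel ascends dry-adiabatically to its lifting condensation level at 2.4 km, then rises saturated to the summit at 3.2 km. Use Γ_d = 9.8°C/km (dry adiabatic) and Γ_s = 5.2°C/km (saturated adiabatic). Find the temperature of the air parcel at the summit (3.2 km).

-19.76°C

Dry to 2400 m: -9.8 × 2 km = -19.6°C, so T = -15.6°C.
Saturated to 3200 m: -5.2 × 0.8 km = -4.16°C, so T = -19.76°C.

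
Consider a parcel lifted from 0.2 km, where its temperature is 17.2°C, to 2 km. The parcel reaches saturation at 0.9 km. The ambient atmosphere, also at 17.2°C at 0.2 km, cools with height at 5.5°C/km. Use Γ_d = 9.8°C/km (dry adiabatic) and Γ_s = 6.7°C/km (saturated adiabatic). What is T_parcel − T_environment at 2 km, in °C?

-4.33°C (parcel cooler than environment)

Parcel:
  From 200 m to 900 m (dry): cools by 9.8 × 0.7 = 6.86°C, giving 10.34°C.
  From 900 m to 2000 m (saturated): cools by 6.7 × 1.1 = 7.37°C, giving 2.97°C.
Environment:
  From 200 m to 2000 m (environment): cools by 5.5 × 1.8 = 9.9°C, giving 7.3°C.
T_parcel − T_env = 2.97 − 7.3 = -4.33°C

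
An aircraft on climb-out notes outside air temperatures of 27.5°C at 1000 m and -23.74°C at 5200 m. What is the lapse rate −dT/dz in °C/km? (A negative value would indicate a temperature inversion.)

12.2°C/km

Γ = −ΔT/Δz = (27.5 − (-23.74)) / (5200 − 1000) m
  = 51.24°C / 4.2 km = 12.2°C/km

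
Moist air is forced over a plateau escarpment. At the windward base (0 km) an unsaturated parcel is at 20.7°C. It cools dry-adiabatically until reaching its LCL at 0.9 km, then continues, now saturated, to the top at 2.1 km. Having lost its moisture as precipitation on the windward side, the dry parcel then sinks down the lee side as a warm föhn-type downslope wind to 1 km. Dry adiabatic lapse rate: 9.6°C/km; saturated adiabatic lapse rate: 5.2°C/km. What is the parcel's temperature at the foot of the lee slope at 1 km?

16.38°C

From 0 m to 900 m (dry): cools by 9.6 × 0.9 = 8.64°C, giving 12.06°C.
From 900 m to 2100 m (saturated): cools by 5.2 × 1.2 = 6.24°C, giving 5.82°C.
From 2100 m to 1000 m (dry descent): warms by 9.6 × 1.1 = 10.56°C, giving 16.38°C.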